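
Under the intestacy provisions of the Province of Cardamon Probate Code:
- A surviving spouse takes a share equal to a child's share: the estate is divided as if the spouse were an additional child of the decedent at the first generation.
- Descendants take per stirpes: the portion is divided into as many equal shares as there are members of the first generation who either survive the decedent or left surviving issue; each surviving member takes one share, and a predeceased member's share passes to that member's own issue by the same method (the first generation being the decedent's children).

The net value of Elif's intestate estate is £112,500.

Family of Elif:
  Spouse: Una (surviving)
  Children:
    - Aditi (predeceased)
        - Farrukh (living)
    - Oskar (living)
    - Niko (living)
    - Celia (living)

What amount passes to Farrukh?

The spouse counts as an additional share at the children's level, so there are 5 primary shares of £22,500. Una takes one such share (£22,500).
The children's combined portion (£90,000) is divided into 4 shares of £22,500: Oskar, Niko, and Celia each take £22,500; Aditi's £22,500 share passes to Aditi's issue.
Aditi's share (£22,500) passes entirely to Farrukh.

Farrukh receives £22,500.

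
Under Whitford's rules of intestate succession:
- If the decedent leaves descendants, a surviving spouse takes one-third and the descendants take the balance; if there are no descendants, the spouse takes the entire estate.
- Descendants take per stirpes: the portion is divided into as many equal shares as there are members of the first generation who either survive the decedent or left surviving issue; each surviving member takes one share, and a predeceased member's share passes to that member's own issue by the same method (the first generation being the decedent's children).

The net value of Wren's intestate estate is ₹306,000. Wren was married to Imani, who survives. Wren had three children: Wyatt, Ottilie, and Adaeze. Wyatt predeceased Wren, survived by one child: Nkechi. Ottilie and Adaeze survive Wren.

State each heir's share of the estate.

Imani takes one-third of ₹306,000 = ₹102,000. The remaining ₹204,000 passes to the descendants.
The descendants' portion (₹204,000) is divided into 3 shares of ₹68,000: Ottilie and Adaeze each take ₹68,000; Wyatt's ₹68,000 share passes to Wyatt's issue.
Wyatt's share (₹68,000) passes entirely to Nkechi.

Imani: ₹102,000; Nkechi: ₹68,000; Ottilie: ₹68,000; Adaeze: ₹68,000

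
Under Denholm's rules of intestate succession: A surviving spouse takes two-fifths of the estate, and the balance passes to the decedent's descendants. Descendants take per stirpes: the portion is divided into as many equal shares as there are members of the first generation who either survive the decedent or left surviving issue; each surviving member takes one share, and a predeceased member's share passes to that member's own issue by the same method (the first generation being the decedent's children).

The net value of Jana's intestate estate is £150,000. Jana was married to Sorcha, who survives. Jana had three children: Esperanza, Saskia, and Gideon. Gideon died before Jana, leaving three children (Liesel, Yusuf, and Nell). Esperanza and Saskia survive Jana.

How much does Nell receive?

Sorcha takes two-fifths of £150,000 = £60,000. The remaining £90,000 passes to the descendants.
The descendants' portion (£90,000) is divided into 3 shares of £30,000: Esperanza and Saskia each take £30,000; Gideon's £30,000 share passes to Gideon's issue.
Gideon's share (£30,000) is divided into 3 shares of £10,000: Liesel, Yusuf, and Nell each take £10,000.

Nell receives £10,000.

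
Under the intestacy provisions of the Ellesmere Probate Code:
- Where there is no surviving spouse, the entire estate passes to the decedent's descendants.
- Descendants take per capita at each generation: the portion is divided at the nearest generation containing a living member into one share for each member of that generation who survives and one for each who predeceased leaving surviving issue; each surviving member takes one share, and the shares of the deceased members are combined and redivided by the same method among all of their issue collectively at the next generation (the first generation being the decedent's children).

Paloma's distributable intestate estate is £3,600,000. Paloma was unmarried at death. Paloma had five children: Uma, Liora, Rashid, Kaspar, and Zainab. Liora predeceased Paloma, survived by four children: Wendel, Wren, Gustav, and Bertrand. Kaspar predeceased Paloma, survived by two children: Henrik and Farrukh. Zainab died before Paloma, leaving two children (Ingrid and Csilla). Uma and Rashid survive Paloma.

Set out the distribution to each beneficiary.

Uma: £720,000; Wendel: £270,000; Wren: £270,000; Gustav: £270,000; Bertrand: £270,000; Rashid: £720,000; Henrik: £270,000; Farrukh: £270,000; Ingrid: £270,000; Csilla: £270,000

The entire £3,600,000 passes to the descendants.
That amount (£3,600,000) is divided at the children's generation into 5 shares of £720,000. Uma and Rashid each take £720,000. The 3 shares of the deceased (Liora, Kaspar, and Zainab) are combined into a pool of £2,160,000.
That pool (£2,160,000) is divided at the grandchildren's generation equally among Wendel, Wren, Gustav, Bertrand, Henrik, Farrukh, Ingrid, and Csilla: £270,000 each.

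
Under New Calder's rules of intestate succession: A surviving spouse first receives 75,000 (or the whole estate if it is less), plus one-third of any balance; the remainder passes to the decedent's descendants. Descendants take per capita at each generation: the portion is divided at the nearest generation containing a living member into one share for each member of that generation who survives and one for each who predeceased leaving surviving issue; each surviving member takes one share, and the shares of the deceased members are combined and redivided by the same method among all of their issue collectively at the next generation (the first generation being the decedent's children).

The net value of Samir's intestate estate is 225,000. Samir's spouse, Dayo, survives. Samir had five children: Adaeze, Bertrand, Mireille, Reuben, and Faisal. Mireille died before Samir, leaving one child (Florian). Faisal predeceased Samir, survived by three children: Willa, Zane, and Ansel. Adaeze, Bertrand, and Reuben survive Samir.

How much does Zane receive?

Dayo first takes 75,000, leaving a balance of 150,000. Dayo then takes one-third of the balance (50,000), for a total of 125,000. The remaining 100,000 passes to the descendants.
The descendants' portion (100,000) is divided at the children's generation into 5 shares of 20,000. Adaeze, Bertrand, and Reuben each take 20,000. The 2 shares of the deceased (Mireille and Faisal) are combined into a pool of 40,000.
That pool (40,000) is divided at the grandchildren's generation equally among Florian, Willa, Zane, and Ansel: 10,000 each.

Zane receives 10,000.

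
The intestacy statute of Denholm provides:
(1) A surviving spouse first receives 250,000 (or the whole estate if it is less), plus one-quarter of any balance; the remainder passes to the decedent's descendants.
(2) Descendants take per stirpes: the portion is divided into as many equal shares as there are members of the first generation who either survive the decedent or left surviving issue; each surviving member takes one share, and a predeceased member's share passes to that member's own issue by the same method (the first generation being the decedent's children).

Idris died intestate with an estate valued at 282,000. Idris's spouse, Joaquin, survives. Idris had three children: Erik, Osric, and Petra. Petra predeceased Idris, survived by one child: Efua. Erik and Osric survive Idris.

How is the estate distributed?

Joaquin first takes 250,000, leaving a balance of 32,000. Joaquin then takes one-quarter of the balance (8,000), for a total of 258,000. The remaining 24,000 passes to the descendants.
The descendants' portion (24,000) is divided into 3 shares of 8,000: Erik and Osric each take 8,000; Petra's 8,000 share passes to Petra's issue.
Petra's share (8,000) passes entirely to Efua.

Joaquin: 258,000; Erik: 8,000; Osric: 8,000; Efua: 8,000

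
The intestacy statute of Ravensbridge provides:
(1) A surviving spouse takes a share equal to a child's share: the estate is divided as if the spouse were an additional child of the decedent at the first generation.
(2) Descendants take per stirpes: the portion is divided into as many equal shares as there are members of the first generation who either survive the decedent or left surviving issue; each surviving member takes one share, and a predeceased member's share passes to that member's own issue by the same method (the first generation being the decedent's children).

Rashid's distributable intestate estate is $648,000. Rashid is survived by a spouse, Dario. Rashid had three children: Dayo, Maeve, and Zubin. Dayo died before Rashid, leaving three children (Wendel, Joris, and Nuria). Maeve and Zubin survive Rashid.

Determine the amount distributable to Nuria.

Nuria receives $54,000.

The spouse counts as an additional share at the children's level, so there are 4 primary shares of $162,000. Dario takes one such share ($162,000).
The children's combined portion ($486,000) is divided into 3 shares of $162,000: Maeve and Zubin each take $162,000; Dayo's $162,000 share passes to Dayo's issue.
Dayo's share ($162,000) is divided into 3 shares of $54,000: Wendel, Joris, and Nuria each take $54,000.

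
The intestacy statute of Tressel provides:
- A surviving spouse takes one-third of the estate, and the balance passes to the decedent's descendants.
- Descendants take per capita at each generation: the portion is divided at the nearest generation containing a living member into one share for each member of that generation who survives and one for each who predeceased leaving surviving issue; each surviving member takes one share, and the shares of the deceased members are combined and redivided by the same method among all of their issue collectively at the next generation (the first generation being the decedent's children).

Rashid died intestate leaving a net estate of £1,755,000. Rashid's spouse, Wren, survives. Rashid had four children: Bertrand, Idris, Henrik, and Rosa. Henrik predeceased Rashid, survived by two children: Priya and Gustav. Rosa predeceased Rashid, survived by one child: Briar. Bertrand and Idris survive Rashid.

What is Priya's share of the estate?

Priya receives £195,000.

Wren takes one-third of £1,755,000 = £585,000. The remaining £1,170,000 passes to the descendants.
The descendants' portion (£1,170,000) is divided at the children's generation into 4 shares of £292,500. Bertrand and Idris each take £292,500. The 2 shares of the deceased (Henrik and Rosa) are combined into a pool of £585,000.
That pool (£585,000) is divided at the grandchildren's generation equally among Priya, Gustav, and Briar: £195,000 each.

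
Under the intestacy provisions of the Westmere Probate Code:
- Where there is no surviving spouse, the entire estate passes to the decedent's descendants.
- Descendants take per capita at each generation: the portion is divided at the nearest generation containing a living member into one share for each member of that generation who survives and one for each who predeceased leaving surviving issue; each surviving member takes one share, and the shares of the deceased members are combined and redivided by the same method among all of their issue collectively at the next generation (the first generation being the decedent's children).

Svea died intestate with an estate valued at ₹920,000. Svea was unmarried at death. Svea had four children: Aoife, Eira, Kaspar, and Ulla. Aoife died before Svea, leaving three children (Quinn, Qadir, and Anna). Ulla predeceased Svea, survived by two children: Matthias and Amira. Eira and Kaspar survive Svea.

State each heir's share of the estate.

The entire ₹920,000 passes to the descendants.
That amount (₹920,000) is divided at the children's generation into 4 shares of ₹230,000. Eira and Kaspar each take ₹230,000. The 2 shares of the deceased (Aoife and Ulla) are combined into a pool of ₹460,000.
That pool (₹460,000) is divided at the grandchildren's generation equally among Quinn, Qadir, Anna, Matthias, and Amira: ₹92,000 each.

Quinn: ₹92,000; Qadir: ₹92,000; Anna: ₹92,000; Eira: ₹230,000; Kaspar: ₹230,000; Matthias: ₹92,000; Amira: ₹92,000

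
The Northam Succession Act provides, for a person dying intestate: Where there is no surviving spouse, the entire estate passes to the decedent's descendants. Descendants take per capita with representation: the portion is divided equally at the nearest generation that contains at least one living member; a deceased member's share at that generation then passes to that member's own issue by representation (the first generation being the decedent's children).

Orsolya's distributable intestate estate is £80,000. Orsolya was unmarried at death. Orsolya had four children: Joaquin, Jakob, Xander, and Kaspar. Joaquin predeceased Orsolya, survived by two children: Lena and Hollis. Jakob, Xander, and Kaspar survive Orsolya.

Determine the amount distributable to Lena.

Lena receives £10,000.

The entire £80,000 passes to the descendants.
That amount (£80,000) is divided into 4 shares of £20,000: Jakob, Xander, and Kaspar each take £20,000; Joaquin's £20,000 share passes to Joaquin's issue.
Joaquin's share (£20,000) is divided into 2 shares of £10,000: Lena and Hollis each take £10,000.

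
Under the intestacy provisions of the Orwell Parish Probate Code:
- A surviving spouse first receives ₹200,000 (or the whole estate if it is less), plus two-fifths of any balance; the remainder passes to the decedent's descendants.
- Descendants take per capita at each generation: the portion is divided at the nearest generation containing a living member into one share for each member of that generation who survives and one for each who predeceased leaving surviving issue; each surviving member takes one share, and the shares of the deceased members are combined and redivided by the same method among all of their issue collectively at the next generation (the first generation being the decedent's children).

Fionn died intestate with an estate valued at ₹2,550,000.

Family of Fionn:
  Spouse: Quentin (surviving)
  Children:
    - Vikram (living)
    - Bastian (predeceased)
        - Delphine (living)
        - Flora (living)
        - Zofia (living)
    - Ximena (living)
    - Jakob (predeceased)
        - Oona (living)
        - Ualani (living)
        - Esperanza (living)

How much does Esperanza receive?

Quentin first takes ₹200,000, leaving a balance of ₹2,350,000. Quentin then takes two-fifths of the balance (₹940,000), for a total of ₹1,140,000. The remaining ₹1,410,000 passes to the descendants.
The descendants' portion (₹1,410,000) is divided at the children's generation into 4 shares of ₹352,500. Vikram and Ximena each take ₹352,500. The 2 shares of the deceased (Bastian and Jakob) are combined into a pool of ₹705,000.
That pool (₹705,000) is divided at the grandchildren's generation equally among Delphine, Flora, Zofia, Oona, Ualani, and Esperanza: ₹117,500 each.

Esperanza receives ₹117,500.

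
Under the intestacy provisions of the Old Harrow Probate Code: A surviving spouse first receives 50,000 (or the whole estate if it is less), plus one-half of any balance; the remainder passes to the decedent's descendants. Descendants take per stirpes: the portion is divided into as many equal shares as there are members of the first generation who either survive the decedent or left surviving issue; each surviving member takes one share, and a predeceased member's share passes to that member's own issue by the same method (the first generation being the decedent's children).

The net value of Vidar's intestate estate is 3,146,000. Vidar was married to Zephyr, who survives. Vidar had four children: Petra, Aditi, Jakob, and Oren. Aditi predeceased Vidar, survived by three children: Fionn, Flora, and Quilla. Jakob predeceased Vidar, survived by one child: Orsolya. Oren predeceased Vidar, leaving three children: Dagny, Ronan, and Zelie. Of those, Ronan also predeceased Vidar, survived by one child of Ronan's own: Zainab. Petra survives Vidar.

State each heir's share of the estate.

Zephyr first takes 50,000, leaving a balance of 3,096,000. Zephyr then takes one-half of the balance (1,548,000), for a total of 1,598,000. The remaining 1,548,000 passes to the descendants.
The descendants' portion (1,548,000) is divided into 4 shares of 387,000: Petra takes 387,000; Aditi's 387,000 share passes to Aditi's issue; Jakob's 387,000 share passes to Jakob's issue; Oren's 387,000 share passes to Oren's issue.
Aditi's share (387,000) is divided into 3 shares of 129,000: Fionn, Flora, and Quilla each take 129,000.
Jakob's share (387,000) passes entirely to Orsolya.
Oren's share (387,000) is divided into 3 shares of 129,000: Dagny and Zelie each take 129,000; Ronan's 129,000 share passes to Ronan's issue.
Ronan's share (129,000) passes entirely to Zainab.

Zephyr: 1,598,000; Petra: 387,000; Fionn: 129,000; Flora: 129,000; Quilla: 129,000; Orsolya: 387,000; Dagny: 129,000; Zainab: 129,000; Zelie: 129,000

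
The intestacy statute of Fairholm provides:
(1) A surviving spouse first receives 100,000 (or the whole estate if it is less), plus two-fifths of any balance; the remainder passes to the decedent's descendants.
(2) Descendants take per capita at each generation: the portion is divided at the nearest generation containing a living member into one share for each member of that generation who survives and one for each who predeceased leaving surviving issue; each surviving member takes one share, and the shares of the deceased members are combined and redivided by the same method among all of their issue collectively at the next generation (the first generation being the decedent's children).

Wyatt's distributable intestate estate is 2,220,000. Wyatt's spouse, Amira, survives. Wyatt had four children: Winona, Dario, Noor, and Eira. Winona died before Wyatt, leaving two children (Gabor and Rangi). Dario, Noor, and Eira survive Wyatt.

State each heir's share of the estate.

Amira first takes 100,000, leaving a balance of 2,120,000. Amira then takes two-fifths of the balance (848,000), for a total of 948,000. The remaining 1,272,000 passes to the descendants.
The descendants' portion (1,272,000) is divided at the children's generation into 4 shares of 318,000. Dario, Noor, and Eira each take 318,000. The remaining share for the deceased Winona (318,000) is carried to the next generation.
That pool (318,000) is divided at the grandchildren's generation equally among Gabor and Rangi: 159,000 each.

Amira: 948,000; Gabor: 159,000; Rangi: 159,000; Dario: 318,000; Noor: 318,000; Eira: 318,000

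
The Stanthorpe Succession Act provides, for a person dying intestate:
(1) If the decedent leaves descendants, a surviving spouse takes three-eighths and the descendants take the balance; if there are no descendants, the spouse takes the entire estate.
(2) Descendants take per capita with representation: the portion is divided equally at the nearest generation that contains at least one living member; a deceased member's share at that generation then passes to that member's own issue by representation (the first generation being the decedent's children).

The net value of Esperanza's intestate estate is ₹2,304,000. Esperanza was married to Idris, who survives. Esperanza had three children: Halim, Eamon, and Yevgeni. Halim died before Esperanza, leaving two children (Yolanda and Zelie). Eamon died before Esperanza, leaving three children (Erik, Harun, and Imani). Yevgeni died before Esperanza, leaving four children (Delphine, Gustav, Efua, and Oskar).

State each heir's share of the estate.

Idris: ₹864,000; Yolanda: ₹160,000; Zelie: ₹160,000; Erik: ₹160,000; Harun: ₹160,000; Imani: ₹160,000; Delphine: ₹160,000; Gustav: ₹160,000; Efua: ₹160,000; Oskar: ₹160,000

Idris takes three-eighths of ₹2,304,000 = ₹864,000. The remaining ₹1,440,000 passes to the descendants.
No child survives, so the initial division is made at the grandchildren's generation.
The descendants' portion (₹1,440,000) is divided into 9 shares of ₹160,000: Yolanda, Zelie, Erik, Harun, Imani, Delphine, Gustav, Efua, and Oskar each take ₹160,000.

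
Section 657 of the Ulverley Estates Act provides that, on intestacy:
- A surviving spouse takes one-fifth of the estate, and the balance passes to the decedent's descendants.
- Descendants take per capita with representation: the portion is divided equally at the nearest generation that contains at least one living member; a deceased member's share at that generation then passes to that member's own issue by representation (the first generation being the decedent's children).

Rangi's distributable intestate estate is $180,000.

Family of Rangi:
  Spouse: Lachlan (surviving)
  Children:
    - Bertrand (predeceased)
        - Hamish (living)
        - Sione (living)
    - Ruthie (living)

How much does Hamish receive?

Lachlan takes one-fifth of $180,000 = $36,000. The remaining $144,000 passes to the descendants.
The descendants' portion ($144,000) is divided into 2 shares of $72,000: Ruthie takes $72,000; Bertrand's $72,000 share passes to Bertrand's issue.
Bertrand's share ($72,000) is divided into 2 shares of $36,000: Hamish and Sione each take $36,000.

Hamish receives $36,000.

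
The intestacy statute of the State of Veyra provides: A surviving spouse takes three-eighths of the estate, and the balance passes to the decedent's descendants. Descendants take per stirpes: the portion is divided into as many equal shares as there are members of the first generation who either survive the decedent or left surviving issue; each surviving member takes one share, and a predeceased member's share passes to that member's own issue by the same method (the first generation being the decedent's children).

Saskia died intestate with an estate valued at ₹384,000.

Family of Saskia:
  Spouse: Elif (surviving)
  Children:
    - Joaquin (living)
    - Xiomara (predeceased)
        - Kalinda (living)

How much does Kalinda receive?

Elif takes three-eighths of ₹384,000 = ₹144,000. The remaining ₹240,000 passes to the descendants.
The descendants' portion (₹240,000) is divided into 2 shares of ₹120,000: Joaquin takes ₹120,000; Xiomara's ₹120,000 share passes to Xiomara's issue.
Xiomara's share (₹120,000) passes entirely to Kalinda.

Kalinda receives ₹120,000.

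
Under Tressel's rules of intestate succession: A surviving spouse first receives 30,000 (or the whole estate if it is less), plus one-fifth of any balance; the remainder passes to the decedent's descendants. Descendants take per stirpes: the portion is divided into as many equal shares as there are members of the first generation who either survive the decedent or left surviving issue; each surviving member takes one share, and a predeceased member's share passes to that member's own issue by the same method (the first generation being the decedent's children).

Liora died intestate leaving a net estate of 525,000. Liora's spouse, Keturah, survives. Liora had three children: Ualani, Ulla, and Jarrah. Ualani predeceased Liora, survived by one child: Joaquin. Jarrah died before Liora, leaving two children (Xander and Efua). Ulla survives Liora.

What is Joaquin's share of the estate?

Keturah first takes 30,000, leaving a balance of 495,000. Keturah then takes one-fifth of the balance (99,000), for a total of 129,000. The remaining 396,000 passes to the descendants.
The descendants' portion (396,000) is divided into 3 shares of 132,000: Ulla takes 132,000; Ualani's 132,000 share passes to Ualani's issue; Jarrah's 132,000 share passes to Jarrah's issue.
Ualani's share (132,000) passes entirely to Joaquin.
Jarrah's share (132,000) is divided into 2 shares of 66,000: Xander and Efua each take 66,000.

Joaquin receives 132,000.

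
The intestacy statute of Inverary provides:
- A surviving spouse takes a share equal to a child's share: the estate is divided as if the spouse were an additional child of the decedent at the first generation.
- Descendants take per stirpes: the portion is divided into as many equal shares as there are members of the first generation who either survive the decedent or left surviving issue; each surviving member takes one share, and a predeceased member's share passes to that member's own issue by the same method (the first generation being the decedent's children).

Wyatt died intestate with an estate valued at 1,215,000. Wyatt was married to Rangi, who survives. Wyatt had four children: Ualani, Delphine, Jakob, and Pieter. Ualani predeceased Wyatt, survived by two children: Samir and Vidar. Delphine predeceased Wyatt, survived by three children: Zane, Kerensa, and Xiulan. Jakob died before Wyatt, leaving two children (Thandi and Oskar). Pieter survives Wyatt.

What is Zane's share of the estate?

Zane receives 81,000.

The spouse counts as an additional share at the children's level, so there are 5 primary shares of 243,000. Rangi takes one such share (243,000).
The children's combined portion (972,000) is divided into 4 shares of 243,000: Pieter takes 243,000; Ualani's 243,000 share passes to Ualani's issue; Delphine's 243,000 share passes to Delphine's issue; Jakob's 243,000 share passes to Jakob's issue.
Ualani's share (243,000) is divided into 2 shares of 121,500: Samir and Vidar each take 121,500.
Delphine's share (243,000) is divided into 3 shares of 81,000: Zane, Kerensa, and Xiulan each take 81,000.
Jakob's share (243,000) is divided into 2 shares of 121,500: Thandi and Oskar each take 121,500.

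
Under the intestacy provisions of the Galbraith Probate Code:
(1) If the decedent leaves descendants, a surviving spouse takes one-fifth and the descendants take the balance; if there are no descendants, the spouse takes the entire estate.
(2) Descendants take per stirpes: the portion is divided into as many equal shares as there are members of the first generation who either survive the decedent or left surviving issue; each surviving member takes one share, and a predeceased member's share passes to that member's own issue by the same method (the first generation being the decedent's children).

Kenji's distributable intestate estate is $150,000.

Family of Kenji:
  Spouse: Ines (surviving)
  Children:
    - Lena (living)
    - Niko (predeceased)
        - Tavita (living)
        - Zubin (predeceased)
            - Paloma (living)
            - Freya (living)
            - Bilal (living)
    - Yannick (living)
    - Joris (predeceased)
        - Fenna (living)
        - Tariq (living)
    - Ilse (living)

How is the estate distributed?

Ines takes one-fifth of $150,000 = $30,000. The remaining $120,000 passes to the descendants.
The descendants' portion ($120,000) is divided into 5 shares of $24,000: Lena, Yannick, and Ilse each take $24,000; Niko's $24,000 share passes to Niko's issue; Joris's $24,000 share passes to Joris's issue.
Niko's share ($24,000) is divided into 2 shares of $12,000: Tavita takes $12,000; Zubin's $12,000 share passes to Zubin's issue.
Zubin's share ($12,000) is divided into 3 shares of $4,000: Paloma, Freya, and Bilal each take $4,000.
Joris's share ($24,000) is divided into 2 shares of $12,000: Fenna and Tariq each take $12,000.

Ines: $30,000; Lena: $24,000; Tavita: $12,000; Paloma: $4,000; Freya: $4,000; Bilal: $4,000; Yannick: $24,000; Fenna: $12,000; Tariq: $12,000; Ilse: $24,000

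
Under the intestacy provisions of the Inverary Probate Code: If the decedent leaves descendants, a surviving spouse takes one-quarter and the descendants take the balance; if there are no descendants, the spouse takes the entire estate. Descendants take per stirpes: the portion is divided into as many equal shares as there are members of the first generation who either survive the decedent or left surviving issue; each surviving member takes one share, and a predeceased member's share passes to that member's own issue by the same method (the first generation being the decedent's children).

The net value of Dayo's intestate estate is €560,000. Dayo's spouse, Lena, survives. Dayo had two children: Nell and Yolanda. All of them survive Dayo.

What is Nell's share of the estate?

Lena takes one-quarter of €560,000 = €140,000. The remaining €420,000 passes to the descendants.
The descendants' portion (€420,000) is divided into 2 shares of €210,000: Nell and Yolanda each take €210,000.

Nell receives €210,000.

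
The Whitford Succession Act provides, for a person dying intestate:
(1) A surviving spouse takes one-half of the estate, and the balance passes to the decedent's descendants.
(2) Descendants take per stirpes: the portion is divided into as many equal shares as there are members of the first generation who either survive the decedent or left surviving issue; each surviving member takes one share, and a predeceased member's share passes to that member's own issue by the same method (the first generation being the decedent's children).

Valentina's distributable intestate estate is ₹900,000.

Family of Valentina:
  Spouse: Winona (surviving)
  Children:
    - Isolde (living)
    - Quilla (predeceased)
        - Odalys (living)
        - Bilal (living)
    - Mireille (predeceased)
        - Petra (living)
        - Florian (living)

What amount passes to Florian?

Winona takes one-half of ₹900,000 = ₹450,000. The remaining ₹450,000 passes to the descendants.
The descendants' portion (₹450,000) is divided into 3 shares of ₹150,000: Isolde takes ₹150,000; Quilla's ₹150,000 share passes to Quilla's issue; Mireille's ₹150,000 share passes to Mireille's issue.
Quilla's share (₹150,000) is divided into 2 shares of ₹75,000: Odalys and Bilal each take ₹75,000.
Mireille's share (₹150,000) is divided into 2 shares of ₹75,000: Petra and Florian each take ₹75,000.

Florian receives ₹75,000.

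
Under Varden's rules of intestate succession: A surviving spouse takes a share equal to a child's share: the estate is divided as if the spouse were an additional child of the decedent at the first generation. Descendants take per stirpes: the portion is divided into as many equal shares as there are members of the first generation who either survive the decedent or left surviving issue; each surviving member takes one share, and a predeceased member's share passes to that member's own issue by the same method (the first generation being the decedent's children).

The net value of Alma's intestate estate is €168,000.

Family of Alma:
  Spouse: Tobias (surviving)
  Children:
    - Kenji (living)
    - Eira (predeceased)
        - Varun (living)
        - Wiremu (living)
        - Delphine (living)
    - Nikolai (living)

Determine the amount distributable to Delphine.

Delphine receives €14,000.

The spouse counts as an additional share at the children's level, so there are 4 primary shares of €42,000. Tobias takes one such share (€42,000).
The children's combined portion (€126,000) is divided into 3 shares of €42,000: Kenji and Nikolai each take €42,000; Eira's €42,000 share passes to Eira's issue.
Eira's share (€42,000) is divided into 3 shares of €14,000: Varun, Wiremu, and Delphine each take €14,000.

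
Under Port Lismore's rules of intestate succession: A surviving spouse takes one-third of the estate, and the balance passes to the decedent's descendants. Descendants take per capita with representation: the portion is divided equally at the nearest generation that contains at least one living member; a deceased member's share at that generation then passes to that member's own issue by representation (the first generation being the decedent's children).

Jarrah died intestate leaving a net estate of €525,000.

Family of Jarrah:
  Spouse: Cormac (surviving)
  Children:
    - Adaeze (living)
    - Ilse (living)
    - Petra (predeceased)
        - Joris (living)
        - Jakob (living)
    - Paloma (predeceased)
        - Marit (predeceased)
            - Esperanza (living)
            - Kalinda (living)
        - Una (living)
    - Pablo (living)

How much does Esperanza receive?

Esperanza receives €17,500.

Cormac takes one-third of €525,000 = €175,000. The remaining €350,000 passes to the descendants.
The descendants' portion (€350,000) is divided into 5 shares of €70,000: Adaeze, Ilse, and Pablo each take €70,000; Petra's €70,000 share passes to Petra's issue; Paloma's €70,000 share passes to Paloma's issue.
Petra's share (€70,000) is divided into 2 shares of €35,000: Joris and Jakob each take €35,000.
Paloma's share (€70,000) is divided into 2 shares of €35,000: Una takes €35,000; Marit's €35,000 share passes to Marit's issue.
Marit's share (€35,000) is divided into 2 shares of €17,500: Esperanza and Kalinda each take €17,500.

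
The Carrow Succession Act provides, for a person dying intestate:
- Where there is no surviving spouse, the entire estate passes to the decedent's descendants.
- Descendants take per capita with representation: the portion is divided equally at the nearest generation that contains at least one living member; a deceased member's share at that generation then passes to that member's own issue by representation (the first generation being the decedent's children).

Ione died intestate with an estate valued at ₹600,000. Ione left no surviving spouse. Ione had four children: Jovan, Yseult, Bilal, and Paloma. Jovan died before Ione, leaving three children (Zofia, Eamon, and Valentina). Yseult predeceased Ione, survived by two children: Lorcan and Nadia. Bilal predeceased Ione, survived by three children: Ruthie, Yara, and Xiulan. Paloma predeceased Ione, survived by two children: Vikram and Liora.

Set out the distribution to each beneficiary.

The entire ₹600,000 passes to the descendants.
No child survives, so the initial division is made at the grandchildren's generation.
That amount (₹600,000) is divided into 10 shares of ₹60,000: Zofia, Eamon, Valentina, Lorcan, Nadia, Ruthie, Yara, Xiulan, Vikram, and Liora each take ₹60,000.

Zofia: ₹60,000; Eamon: ₹60,000; Valentina: ₹60,000; Lorcan: ₹60,000; Nadia: ₹60,000; Ruthie: ₹60,000; Yara: ₹60,000; Xiulan: ₹60,000; Vikram: ₹60,000; Liora: ₹60,000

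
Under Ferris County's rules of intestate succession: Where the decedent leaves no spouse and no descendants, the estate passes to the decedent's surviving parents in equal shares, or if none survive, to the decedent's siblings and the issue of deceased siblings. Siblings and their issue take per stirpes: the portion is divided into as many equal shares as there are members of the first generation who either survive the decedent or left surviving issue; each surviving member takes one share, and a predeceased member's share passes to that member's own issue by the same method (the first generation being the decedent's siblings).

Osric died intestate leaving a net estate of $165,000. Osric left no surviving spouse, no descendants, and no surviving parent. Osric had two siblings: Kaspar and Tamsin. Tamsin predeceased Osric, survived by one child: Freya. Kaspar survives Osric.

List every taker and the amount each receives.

The entire $165,000 passes to the siblings and their issue.
That amount ($165,000) is divided into 2 shares of $82,500: Kaspar takes $82,500; Tamsin's $82,500 share passes to Tamsin's issue.
Tamsin's share ($82,500) passes entirely to Freya.

Kaspar: $82,500; Freya: $82,500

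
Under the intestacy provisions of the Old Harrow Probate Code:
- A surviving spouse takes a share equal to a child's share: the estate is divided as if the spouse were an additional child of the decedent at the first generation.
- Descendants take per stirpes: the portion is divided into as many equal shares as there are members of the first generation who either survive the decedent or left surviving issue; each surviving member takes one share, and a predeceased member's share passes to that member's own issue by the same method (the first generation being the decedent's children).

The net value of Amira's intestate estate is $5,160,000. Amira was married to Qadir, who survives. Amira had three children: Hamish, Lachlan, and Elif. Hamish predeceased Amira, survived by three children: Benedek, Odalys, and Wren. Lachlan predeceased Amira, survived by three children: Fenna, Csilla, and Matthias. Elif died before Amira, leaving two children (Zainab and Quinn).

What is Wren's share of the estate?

Wren receives $430,000.

The spouse counts as an additional share at the children's level, so there are 4 primary shares of $1,290,000. Qadir takes one such share ($1,290,000).
The children's combined portion ($3,870,000) is divided into 3 shares of $1,290,000: Hamish's $1,290,000 share passes to Hamish's issue; Lachlan's $1,290,000 share passes to Lachlan's issue; Elif's $1,290,000 share passes to Elif's issue.
Hamish's share ($1,290,000) is divided into 3 shares of $430,000: Benedek, Odalys, and Wren each take $430,000.
Lachlan's share ($1,290,000) is divided into 3 shares of $430,000: Fenna, Csilla, and Matthias each take $430,000.
Elif's share ($1,290,000) is divided into 2 shares of $645,000: Zainab and Quinn each take $645,000.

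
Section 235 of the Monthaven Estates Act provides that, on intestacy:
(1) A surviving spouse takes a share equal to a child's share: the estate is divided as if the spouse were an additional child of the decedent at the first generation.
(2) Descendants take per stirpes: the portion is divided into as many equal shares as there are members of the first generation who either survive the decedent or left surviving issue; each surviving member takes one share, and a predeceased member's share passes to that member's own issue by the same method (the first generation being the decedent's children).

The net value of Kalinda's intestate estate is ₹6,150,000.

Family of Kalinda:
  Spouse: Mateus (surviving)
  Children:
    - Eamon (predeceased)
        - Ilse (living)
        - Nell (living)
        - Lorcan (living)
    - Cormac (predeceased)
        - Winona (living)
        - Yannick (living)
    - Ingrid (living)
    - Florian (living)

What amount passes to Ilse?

The spouse counts as an additional share at the children's level, so there are 5 primary shares of ₹1,230,000. Mateus takes one such share (₹1,230,000).
The children's combined portion (₹4,920,000) is divided into 4 shares of ₹1,230,000: Ingrid and Florian each take ₹1,230,000; Eamon's ₹1,230,000 share passes to Eamon's issue; Cormac's ₹1,230,000 share passes to Cormac's issue.
Eamon's share (₹1,230,000) is divided into 3 shares of ₹410,000: Ilse, Nell, and Lorcan each take ₹410,000.
Cormac's share (₹1,230,000) is divided into 2 shares of ₹615,000: Winona and Yannick each take ₹615,000.

Ilse receives ₹410,000.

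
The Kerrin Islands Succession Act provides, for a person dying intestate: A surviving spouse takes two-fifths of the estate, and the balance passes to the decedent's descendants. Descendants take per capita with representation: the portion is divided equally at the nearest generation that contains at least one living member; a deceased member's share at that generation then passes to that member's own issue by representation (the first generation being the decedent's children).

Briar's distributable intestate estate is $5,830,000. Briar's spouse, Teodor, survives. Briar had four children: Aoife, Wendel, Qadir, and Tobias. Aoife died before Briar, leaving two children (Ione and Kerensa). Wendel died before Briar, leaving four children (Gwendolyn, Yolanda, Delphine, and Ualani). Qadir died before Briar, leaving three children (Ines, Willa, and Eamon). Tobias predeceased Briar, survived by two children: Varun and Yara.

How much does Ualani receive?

Teodor takes two-fifths of $5,830,000 = $2,332,000. The remaining $3,498,000 passes to the descendants.
No child survives, so the initial division is made at the grandchildren's generation.
The descendants' portion ($3,498,000) is divided into 11 shares of $318,000: Ione, Kerensa, Gwendolyn, Yolanda, Delphine, Ualani, Ines, Willa, Eamon, Varun, and Yara each take $318,000.

Ualani receives $318,000.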